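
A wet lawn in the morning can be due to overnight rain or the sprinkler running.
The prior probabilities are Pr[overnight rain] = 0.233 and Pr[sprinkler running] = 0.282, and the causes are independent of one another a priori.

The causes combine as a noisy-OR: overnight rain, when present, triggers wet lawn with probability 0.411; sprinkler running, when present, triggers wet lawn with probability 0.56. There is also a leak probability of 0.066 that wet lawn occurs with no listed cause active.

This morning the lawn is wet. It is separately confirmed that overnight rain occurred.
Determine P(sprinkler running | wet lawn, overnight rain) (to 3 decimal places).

Under noisy-OR, P(wet lawn | causes) = 1 − (1−0.066)·∏(1−qᵢ) over the active causes.
P(wet lawn | overnight rain) = 0.449874×0.718 + 0.757945×0.282 = 0.323010 + 0.213740 = 0.536750
Restricting to configurations with sprinkler running present: 0.757945×0.282 = 0.213740.
Hence the posterior is 0.213740/0.536750 ≈ 0.398.

P(sprinkler running | wet lawn, overnight rain) ≈ 0.398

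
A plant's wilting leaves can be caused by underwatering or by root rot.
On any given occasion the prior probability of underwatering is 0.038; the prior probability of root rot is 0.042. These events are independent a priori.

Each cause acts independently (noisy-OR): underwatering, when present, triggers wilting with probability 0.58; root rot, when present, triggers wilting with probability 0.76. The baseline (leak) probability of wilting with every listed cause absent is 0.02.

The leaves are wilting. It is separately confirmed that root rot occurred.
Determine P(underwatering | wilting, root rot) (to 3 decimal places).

P(underwatering | wilting, root rot) ≈ 0.044

Under noisy-OR, P(wilting | causes) = 1 − (1−0.02)·∏(1−qᵢ) over the active causes.
Enumerate both values of underwatering and weight by the priors:
  P(wilting | root rot) = 0.7648×0.962 + 0.901216×0.038
        = 0.735738 + 0.034246 = 0.769984
Keeping only the underwatering-present terms gives 0.034246, so
  P(underwatering | wilting, root rot) = 0.034246 / 0.769984 ≈ 0.044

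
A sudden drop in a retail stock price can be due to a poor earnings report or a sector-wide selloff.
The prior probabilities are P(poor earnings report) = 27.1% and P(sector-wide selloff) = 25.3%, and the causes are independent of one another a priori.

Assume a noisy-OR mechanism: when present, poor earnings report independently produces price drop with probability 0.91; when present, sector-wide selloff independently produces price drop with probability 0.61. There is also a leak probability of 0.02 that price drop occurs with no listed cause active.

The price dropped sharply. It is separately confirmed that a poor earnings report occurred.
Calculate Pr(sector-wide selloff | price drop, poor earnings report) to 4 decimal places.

Pr(sector-wide selloff | price drop, poor earnings report) ≈ 0.2640

Under noisy-OR, P(price drop | causes) = 1 − (1−0.02)·∏(1−qᵢ) over the active causes.
P(price drop | poor earnings report) = 0.9118*0.747 + 0.965602*0.253 = 0.681115 + 0.244297 = 0.925412
The sector-wide selloff-present share is 0.965602*0.253 = 0.244297.
Hence the posterior is 0.244297/0.925412 ≈ 0.2640.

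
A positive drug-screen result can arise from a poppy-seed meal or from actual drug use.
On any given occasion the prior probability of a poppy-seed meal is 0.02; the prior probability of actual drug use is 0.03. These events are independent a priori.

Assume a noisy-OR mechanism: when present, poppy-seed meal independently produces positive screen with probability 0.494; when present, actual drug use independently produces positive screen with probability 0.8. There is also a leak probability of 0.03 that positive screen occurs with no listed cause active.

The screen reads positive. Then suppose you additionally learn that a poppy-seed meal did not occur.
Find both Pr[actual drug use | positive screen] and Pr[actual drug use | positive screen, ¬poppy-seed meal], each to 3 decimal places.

Pr[actual drug use | positive screen] ≈ 0.387; Pr[actual drug use | positive screen, ¬poppy-seed meal] ≈ 0.454

Under noisy-OR, P(positive screen | causes) = 1 − (1−0.03)·∏(1−qᵢ) over the active causes.
For the numerator, keep only actual drug use=true terms: 0.023696 + 0.000541 = 0.024237
Denominator P(positive screen): 0.03·0.98·0.97 + 0.806·0.98·0.03 + 0.50918·0.02·0.97 + 0.901836·0.02·0.03 = 0.062633
P(actual drug use | positive screen) = 0.024237/0.062633 ≈ 0.387

Now also conditioning on poppy-seed meal≠true:
Enumerate both values of actual drug use and weight by the priors:
  P(positive screen | ¬poppy-seed meal) = 0.03*0.97 + 0.806*0.03
        = 0.029100 + 0.024180 = 0.053280
The terms with actual drug use present sum to 0.024180, so
  P(actual drug use | positive screen, ¬poppy-seed meal) = 0.024180 / 0.053280 ≈ 0.454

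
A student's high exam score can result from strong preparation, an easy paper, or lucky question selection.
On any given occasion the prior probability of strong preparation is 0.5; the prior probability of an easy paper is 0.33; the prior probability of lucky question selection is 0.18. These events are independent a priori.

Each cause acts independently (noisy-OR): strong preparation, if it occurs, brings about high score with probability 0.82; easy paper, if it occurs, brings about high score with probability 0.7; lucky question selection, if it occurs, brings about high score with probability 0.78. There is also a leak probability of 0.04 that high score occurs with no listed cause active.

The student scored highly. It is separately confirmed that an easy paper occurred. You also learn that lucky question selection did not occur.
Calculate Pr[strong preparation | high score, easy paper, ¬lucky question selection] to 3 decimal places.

Under noisy-OR, P(high score | causes) = 1 − (1−0.04)·∏(1−qᵢ) over the active causes.
Weight on strong preparation=true, given the evidence: 0.94816*0.5 = 0.474080
Denominator P(high score | easy paper, ¬lucky question selection): 0.712*0.5 + 0.94816*0.5 = 0.830080
P(strong preparation | high score, easy paper, ¬lucky question selection) = 0.474080/0.830080 ≈ 0.571

Pr[strong preparation | high score, easy paper, ¬lucky question selection] ≈ 0.571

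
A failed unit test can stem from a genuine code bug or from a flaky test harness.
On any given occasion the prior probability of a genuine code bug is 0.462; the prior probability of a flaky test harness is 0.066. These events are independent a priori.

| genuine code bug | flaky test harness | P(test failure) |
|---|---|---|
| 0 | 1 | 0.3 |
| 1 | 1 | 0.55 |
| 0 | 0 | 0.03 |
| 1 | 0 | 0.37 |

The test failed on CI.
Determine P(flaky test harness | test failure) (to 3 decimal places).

P(flaky test harness | test failure) ≈ 0.136

Sum P(test failure|·) weighted by the priors over the 4 (genuine code bug, flaky test harness) configurations:
  P(test failure) = 0.03·0.538·0.934 + 0.3·0.538·0.066 + 0.37·0.462·0.934 + 0.55·0.462·0.066
        = 0.015075 + 0.010652 + 0.159658 + 0.016771 = 0.202156
Configurations with flaky test harness contribute 0.027423, so
  P(flaky test harness | test failure) = 0.027423 / 0.202156 ≈ 0.136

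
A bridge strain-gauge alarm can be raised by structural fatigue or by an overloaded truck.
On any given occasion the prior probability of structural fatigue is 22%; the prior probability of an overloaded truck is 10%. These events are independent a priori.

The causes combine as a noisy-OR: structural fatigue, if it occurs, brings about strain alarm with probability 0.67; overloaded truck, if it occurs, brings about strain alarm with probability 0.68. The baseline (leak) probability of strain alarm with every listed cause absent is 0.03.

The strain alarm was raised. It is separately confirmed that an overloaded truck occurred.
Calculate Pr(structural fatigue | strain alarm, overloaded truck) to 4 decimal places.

Under noisy-OR, P(strain alarm | causes) = 1 − (1−0.03)·∏(1−qᵢ) over the active causes.
For the numerator, keep only structural fatigue=true terms: 0.897568·0.22 = 0.197465
Normalizer over all consistent configurations: 0.6896·0.78 + 0.897568·0.22 = 0.735353
P(structural fatigue | strain alarm, overloaded truck) = 0.197465/0.735353 ≈ 0.2685

Pr(structural fatigue | strain alarm, overloaded truck) ≈ 0.2685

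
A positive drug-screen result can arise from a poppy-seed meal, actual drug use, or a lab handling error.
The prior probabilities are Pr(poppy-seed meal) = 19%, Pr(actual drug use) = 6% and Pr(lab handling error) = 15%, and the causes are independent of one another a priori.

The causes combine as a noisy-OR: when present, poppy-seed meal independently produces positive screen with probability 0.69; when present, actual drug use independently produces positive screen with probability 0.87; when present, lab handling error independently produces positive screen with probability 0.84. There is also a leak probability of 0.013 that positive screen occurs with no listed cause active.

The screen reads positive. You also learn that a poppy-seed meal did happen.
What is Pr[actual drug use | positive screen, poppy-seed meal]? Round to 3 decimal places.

Under noisy-OR, P(positive screen | causes) = 1 − (1−0.013)·∏(1−qᵢ) over the active causes.
By total probability over the 4 (actual drug use, lab handling error) configurations:
  P(positive screen | poppy-seed meal) = 0.69403·0.94·0.85 + 0.951045·0.94·0.15 + 0.960224·0.06·0.85 + 0.993636·0.06·0.15
        = 0.554530 + 0.134097 + 0.048971 + 0.008943 = 0.746541
The terms with actual drug use present sum to 0.057914, so
  P(actual drug use | positive screen, poppy-seed meal) = 0.057914 / 0.746541 ≈ 0.078

Pr[actual drug use | positive screen, poppy-seed meal] ≈ 0.078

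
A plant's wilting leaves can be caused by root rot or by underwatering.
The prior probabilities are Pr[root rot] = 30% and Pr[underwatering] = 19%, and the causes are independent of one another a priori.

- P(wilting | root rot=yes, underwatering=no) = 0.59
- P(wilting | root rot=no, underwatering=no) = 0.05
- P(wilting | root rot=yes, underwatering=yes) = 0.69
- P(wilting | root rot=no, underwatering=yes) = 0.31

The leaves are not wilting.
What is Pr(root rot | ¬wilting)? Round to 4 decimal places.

By total probability over the 4 (root rot, underwatering) configurations:
  P(¬wilting) = 0.95×0.7×0.81 + 0.69×0.7×0.19 + 0.41×0.3×0.81 + 0.31×0.3×0.19
        = 0.538650 + 0.091770 + 0.099630 + 0.017670 = 0.747720
Configurations with root rot contribute 0.117300, so
  P(root rot | ¬wilting) = 0.117300 / 0.747720 ≈ 0.1569

Pr(root rot | ¬wilting) ≈ 0.1569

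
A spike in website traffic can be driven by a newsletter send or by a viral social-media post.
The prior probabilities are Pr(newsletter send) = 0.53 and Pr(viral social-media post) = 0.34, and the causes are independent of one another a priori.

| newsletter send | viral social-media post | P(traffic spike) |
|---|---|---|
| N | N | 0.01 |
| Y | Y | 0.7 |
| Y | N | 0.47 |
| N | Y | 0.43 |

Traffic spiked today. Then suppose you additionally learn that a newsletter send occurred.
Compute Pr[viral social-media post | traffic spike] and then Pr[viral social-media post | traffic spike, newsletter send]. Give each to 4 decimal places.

For the numerator, keep only viral social-media post=true terms: 0.068714 + 0.126140 = 0.194854
The normalizing constant is 0.01×0.47×0.66 + 0.43×0.47×0.34 + 0.47×0.53×0.66 + 0.7×0.53×0.34 = 0.362362
Posterior = 0.194854 / 0.362362 ≈ 0.5377

Now also conditioning on newsletter send=true:
P(traffic spike | newsletter send) = 0.47×0.66 + 0.7×0.34 = 0.310200 + 0.238000 = 0.548200
The viral social-media post-present share is 0.7×0.34 = 0.238000.
So P(viral social-media post | traffic spike, newsletter send) = 0.238000/0.548200 ≈ 0.4341.

Pr[viral social-media post | traffic spike] ≈ 0.5377; Pr[viral social-media post | traffic spike, newsletter send] ≈ 0.4341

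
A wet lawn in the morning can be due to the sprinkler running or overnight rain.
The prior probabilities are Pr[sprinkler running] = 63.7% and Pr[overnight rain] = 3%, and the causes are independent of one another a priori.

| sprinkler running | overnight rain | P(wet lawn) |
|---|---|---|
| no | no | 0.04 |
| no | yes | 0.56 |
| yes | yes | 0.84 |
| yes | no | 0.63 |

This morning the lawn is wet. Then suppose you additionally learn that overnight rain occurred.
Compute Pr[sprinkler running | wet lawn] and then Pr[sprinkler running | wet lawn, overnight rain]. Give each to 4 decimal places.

Pr[sprinkler running | wet lawn] ≈ 0.9526; Pr[sprinkler running | wet lawn, overnight rain] ≈ 0.7247

P(wet lawn) = 0.04*0.363*0.97 + 0.56*0.363*0.03 + 0.63*0.637*0.97 + 0.84*0.637*0.03 = 0.014084 + 0.006098 + 0.389271 + 0.016052 = 0.425505
Of this, 0.405323 comes from 0.389271 + 0.016052 (the sprinkler running=true cases).
Hence the posterior is 0.405323/0.425505 ≈ 0.9526.

With the extra evidence:
P(wet lawn | overnight rain) = 0.56*0.363 + 0.84*0.637 = 0.203280 + 0.535080 = 0.738360
The sprinkler running-present share is 0.84*0.637 = 0.535080.
P(sprinkler running | wet lawn, overnight rain) = 0.535080 / 0.738360 ≈ 0.7247
The drop from 0.9526 to 0.7247 is the explaining-away (discounting) effect.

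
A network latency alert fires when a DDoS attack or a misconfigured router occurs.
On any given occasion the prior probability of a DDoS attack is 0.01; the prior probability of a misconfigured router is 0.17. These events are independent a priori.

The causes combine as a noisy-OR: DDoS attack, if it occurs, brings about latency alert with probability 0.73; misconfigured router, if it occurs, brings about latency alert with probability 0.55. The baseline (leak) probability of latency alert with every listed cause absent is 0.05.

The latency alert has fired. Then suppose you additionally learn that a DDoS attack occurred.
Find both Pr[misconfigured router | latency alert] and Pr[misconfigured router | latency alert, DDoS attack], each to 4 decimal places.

Under noisy-OR, P(latency alert | causes) = 1 − (1−0.05)·∏(1−qᵢ) over the active causes.
P(latency alert) = 0.05×0.99×0.83 + 0.5725×0.99×0.17 + 0.7435×0.01×0.83 + 0.884575×0.01×0.17 = 0.041085 + 0.096352 + 0.006171 + 0.001504 = 0.145112
The misconfigured router-present share is 0.096352 + 0.001504 = 0.097856.
Hence the posterior is 0.097856/0.145112 ≈ 0.6743.

With the extra evidence:
Weight on misconfigured router=true, given the evidence: 0.884575*0.17 = 0.150378
Denominator P(latency alert | DDoS attack): 0.7435*0.83 + 0.884575*0.17 = 0.767483
Posterior = 0.150378 / 0.767483 ≈ 0.1959
The drop from 0.6743 to 0.1959 is the explaining-away (discounting) effect.

Pr[misconfigured router | latency alert] ≈ 0.6743; Pr[misconfigured router | latency alert, DDoS attack] ≈ 0.1959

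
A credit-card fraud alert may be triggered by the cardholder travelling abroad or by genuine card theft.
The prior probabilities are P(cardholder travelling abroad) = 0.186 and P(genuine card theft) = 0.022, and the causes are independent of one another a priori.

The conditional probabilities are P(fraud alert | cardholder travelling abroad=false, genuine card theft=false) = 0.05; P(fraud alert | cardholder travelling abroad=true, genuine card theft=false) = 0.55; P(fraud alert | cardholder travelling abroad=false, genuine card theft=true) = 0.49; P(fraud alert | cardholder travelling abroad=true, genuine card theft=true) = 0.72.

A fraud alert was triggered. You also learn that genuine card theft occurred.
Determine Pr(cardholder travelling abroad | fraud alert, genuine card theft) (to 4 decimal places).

Pr(cardholder travelling abroad | fraud alert, genuine card theft) ≈ 0.2514

Sum P(fraud alert|·) weighted by the priors over both values of cardholder travelling abroad:
  P(fraud alert | genuine card theft) = 0.49*0.814 + 0.72*0.186
        = 0.398860 + 0.133920 = 0.532780
Keeping only the cardholder travelling abroad-present terms gives 0.133920, so
  P(cardholder travelling abroad | fraud alert, genuine card theft) = 0.133920 / 0.532780 ≈ 0.2514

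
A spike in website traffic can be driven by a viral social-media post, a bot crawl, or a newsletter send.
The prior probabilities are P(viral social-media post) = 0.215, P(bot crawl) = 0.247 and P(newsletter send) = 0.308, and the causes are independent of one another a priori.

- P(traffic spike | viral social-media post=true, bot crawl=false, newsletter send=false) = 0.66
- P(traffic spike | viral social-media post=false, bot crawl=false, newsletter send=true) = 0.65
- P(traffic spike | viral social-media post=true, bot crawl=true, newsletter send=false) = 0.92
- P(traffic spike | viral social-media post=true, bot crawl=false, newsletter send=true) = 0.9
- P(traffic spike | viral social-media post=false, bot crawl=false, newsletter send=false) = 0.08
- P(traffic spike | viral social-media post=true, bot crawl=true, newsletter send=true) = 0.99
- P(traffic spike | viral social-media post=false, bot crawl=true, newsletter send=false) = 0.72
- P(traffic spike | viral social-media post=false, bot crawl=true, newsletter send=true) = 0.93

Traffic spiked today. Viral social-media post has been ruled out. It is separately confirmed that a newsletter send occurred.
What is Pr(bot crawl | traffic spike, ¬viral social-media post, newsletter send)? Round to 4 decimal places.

Pr(bot crawl | traffic spike, ¬viral social-media post, newsletter send) ≈ 0.3194

For the numerator, keep only bot crawl=true terms: 0.93·0.247 = 0.229710
Denominator P(traffic spike | ¬viral social-media post, newsletter send): 0.65·0.753 + 0.93·0.247 = 0.719160
P(bot crawl | traffic spike, ¬viral social-media post, newsletter send) = 0.229710/0.719160 ≈ 0.3194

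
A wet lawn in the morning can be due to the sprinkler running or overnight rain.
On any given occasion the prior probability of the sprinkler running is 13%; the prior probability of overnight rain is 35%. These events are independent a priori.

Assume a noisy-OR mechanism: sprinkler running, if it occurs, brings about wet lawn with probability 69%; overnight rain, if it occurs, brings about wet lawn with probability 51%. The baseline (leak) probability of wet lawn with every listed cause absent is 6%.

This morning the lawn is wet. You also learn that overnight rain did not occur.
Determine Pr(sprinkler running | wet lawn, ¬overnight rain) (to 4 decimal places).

Under noisy-OR, P(wet lawn | causes) = 1 − (1−0.06)·∏(1−qᵢ) over the active causes.
Numerator (weight on configurations with sprinkler running): 0.7086*0.13 = 0.092118
Denominator P(wet lawn | ¬overnight rain): 0.06*0.87 + 0.7086*0.13 = 0.144318
P(sprinkler running | wet lawn, ¬overnight rain) = 0.092118/0.144318 ≈ 0.6383

Pr(sprinkler running | wet lawn, ¬overnight rain) ≈ 0.6383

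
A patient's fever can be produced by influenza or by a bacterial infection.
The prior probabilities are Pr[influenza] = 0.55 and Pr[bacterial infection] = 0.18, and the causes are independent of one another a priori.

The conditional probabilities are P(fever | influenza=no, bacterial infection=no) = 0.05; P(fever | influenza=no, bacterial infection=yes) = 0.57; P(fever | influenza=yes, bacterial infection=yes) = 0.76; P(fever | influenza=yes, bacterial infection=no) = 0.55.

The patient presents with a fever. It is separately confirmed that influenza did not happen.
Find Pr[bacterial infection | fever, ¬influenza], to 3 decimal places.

P(fever | ¬influenza) = 0.05·0.82 + 0.57·0.18 = 0.041000 + 0.102600 = 0.143600
Restricting to configurations with bacterial infection present: 0.57·0.18 = 0.102600.
So P(bacterial infection | fever, ¬influenza) = 0.102600/0.143600 ≈ 0.714.

Pr[bacterial infection | fever, ¬influenza] ≈ 0.714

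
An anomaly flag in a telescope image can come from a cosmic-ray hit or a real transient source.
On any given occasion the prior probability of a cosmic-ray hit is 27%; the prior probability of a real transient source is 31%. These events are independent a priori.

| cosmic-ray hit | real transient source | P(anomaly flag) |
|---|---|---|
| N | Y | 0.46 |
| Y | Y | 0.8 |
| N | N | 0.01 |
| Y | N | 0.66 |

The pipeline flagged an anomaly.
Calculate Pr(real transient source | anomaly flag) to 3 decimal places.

For the numerator, keep only real transient source=true terms: 0.104098 + 0.066960 = 0.171058
Denominator P(anomaly flag): 0.01×0.73×0.69 + 0.46×0.73×0.31 + 0.66×0.27×0.69 + 0.8×0.27×0.31 = 0.299053
P(real transient source | anomaly flag) = 0.171058/0.299053 ≈ 0.572

Pr(real transient source | anomaly flag) ≈ 0.572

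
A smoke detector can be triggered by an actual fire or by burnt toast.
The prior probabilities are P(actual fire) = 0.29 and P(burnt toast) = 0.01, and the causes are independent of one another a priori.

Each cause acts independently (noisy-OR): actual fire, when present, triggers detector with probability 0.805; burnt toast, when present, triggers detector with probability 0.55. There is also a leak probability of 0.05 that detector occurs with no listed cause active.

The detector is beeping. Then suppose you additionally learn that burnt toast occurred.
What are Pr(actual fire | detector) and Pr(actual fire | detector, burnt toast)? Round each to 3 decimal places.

Under noisy-OR, P(detector | causes) = 1 − (1−0.05)·∏(1−qᵢ) over the active causes.
Weight on actual fire=true, given the evidence: 0.233915 + 0.002658 = 0.236573
The normalizing constant is 0.05×0.71×0.99 + 0.5725×0.71×0.01 + 0.81475×0.29×0.99 + 0.916637×0.29×0.01 = 0.275783
P(actual fire | detector) = 0.236573/0.275783 ≈ 0.858

With the extra evidence:
P(detector | burnt toast) = 0.5725*0.71 + 0.916637*0.29 = 0.406475 + 0.265825 = 0.672300
Restricting to configurations with actual fire present: 0.916637*0.29 = 0.265825.
Hence the posterior is 0.265825/0.672300 ≈ 0.395.

Pr(actual fire | detector) ≈ 0.858; Pr(actual fire | detector, burnt toast) ≈ 0.395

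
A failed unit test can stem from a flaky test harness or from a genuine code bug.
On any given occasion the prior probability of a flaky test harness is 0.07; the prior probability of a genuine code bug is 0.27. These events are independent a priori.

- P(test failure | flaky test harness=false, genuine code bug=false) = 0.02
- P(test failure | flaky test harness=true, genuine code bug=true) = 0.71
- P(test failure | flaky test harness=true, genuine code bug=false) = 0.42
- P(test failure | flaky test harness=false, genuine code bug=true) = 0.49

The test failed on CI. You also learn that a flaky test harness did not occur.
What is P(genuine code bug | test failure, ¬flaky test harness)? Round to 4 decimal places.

P(genuine code bug | test failure, ¬flaky test harness) ≈ 0.9006

Enumerate both values of genuine code bug and weight by the priors:
  P(test failure | ¬flaky test harness) = 0.02*0.73 + 0.49*0.27
        = 0.014600 + 0.132300 = 0.146900
Configurations with genuine code bug contribute 0.132300, so
  P(genuine code bug | test failure, ¬flaky test harness) = 0.132300 / 0.146900 ≈ 0.9006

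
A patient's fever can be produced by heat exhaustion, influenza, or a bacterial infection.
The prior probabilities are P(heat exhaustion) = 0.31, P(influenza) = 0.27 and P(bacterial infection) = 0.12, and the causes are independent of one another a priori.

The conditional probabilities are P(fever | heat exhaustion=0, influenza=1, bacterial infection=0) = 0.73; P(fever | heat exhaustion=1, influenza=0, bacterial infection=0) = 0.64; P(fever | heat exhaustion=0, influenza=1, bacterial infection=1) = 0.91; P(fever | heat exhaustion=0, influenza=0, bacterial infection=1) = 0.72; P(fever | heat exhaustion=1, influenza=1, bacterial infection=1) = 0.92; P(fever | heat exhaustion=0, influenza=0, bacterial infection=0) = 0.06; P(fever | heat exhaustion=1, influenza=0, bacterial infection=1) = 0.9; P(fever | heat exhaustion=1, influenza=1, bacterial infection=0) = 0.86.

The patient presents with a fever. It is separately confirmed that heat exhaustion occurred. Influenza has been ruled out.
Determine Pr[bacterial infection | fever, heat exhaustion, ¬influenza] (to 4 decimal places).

P(fever | heat exhaustion, ¬influenza) = 0.64*0.88 + 0.9*0.12 = 0.563200 + 0.108000 = 0.671200
The bacterial infection-present share is 0.9*0.12 = 0.108000.
Hence the posterior is 0.108000/0.671200 ≈ 0.1609.

Pr[bacterial infection | fever, heat exhaustion, ¬influenza] ≈ 0.1609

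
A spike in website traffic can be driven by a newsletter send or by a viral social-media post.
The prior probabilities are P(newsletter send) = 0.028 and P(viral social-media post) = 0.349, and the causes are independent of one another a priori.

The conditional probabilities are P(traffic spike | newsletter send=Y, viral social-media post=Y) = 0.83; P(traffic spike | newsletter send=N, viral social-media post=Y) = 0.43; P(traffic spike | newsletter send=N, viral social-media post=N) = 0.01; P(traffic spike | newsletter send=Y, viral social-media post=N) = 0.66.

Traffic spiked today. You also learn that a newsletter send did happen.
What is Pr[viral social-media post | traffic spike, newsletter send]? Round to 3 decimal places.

Pr[viral social-media post | traffic spike, newsletter send] ≈ 0.403

P(traffic spike | newsletter send) = 0.66·0.651 + 0.83·0.349 = 0.429660 + 0.289670 = 0.719330
Restricting to configurations with viral social-media post present: 0.83·0.349 = 0.289670.
So P(viral social-media post | traffic spike, newsletter send) = 0.289670/0.719330 ≈ 0.403.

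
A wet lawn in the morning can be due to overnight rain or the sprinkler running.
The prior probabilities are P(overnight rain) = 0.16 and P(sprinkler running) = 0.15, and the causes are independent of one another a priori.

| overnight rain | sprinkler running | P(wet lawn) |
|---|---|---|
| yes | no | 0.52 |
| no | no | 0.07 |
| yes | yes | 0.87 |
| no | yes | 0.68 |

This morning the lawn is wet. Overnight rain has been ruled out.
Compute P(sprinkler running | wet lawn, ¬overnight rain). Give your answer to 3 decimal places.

P(sprinkler running | wet lawn, ¬overnight rain) ≈ 0.632

P(wet lawn | ¬overnight rain) = 0.07*0.85 + 0.68*0.15 = 0.059500 + 0.102000 = 0.161500
Of this, 0.102000 comes from 0.68*0.15 (the sprinkler running=true cases).
Hence the posterior is 0.102000/0.161500 ≈ 0.632.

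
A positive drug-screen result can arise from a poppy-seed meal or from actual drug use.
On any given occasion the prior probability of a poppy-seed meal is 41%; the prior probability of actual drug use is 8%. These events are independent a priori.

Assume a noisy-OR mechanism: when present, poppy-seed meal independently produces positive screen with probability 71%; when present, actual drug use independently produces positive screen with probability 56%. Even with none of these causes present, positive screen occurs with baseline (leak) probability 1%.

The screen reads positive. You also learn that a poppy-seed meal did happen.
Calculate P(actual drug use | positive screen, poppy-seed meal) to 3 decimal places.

Under noisy-OR, P(positive screen | causes) = 1 − (1−0.01)·∏(1−qᵢ) over the active causes.
By total probability over both values of actual drug use:
  P(positive screen | poppy-seed meal) = 0.7129*0.92 + 0.873676*0.08
        = 0.655868 + 0.069894 = 0.725762
Configurations with actual drug use contribute 0.069894, so
  P(actual drug use | positive screen, poppy-seed meal) = 0.069894 / 0.725762 ≈ 0.096

P(actual drug use | positive screen, poppy-seed meal) ≈ 0.096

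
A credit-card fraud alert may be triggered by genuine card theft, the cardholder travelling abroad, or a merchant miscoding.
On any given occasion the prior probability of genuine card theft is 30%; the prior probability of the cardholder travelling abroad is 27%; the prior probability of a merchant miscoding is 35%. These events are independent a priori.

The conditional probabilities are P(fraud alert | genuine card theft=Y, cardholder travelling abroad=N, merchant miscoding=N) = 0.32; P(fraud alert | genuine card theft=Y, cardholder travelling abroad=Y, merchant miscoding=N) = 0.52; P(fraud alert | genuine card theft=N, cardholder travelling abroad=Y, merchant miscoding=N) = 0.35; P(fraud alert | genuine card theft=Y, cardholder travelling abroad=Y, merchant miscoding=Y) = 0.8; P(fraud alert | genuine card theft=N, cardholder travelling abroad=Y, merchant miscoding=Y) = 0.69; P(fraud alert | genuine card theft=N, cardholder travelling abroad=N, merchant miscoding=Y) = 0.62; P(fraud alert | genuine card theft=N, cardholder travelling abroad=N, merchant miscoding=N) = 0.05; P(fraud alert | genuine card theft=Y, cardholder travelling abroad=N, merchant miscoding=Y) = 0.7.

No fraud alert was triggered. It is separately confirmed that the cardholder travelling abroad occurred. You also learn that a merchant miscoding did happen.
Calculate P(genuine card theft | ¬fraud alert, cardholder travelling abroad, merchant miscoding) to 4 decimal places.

P(genuine card theft | ¬fraud alert, cardholder travelling abroad, merchant miscoding) ≈ 0.2166

Weight on genuine card theft=true, given the evidence: 0.2*0.3 = 0.060000
Denominator P(¬fraud alert | cardholder travelling abroad, merchant miscoding): 0.31*0.7 + 0.2*0.3 = 0.277000
Posterior = 0.060000 / 0.277000 ≈ 0.2166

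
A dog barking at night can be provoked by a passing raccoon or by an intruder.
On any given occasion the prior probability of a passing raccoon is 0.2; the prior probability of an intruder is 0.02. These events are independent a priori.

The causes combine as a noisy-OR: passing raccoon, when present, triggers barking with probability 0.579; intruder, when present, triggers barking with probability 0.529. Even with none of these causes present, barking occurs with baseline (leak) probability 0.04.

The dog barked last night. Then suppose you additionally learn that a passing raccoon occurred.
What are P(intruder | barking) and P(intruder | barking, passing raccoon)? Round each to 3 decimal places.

P(intruder | barking) ≈ 0.075; P(intruder | barking, passing raccoon) ≈ 0.027

Under noisy-OR, P(barking | causes) = 1 − (1−0.04)·∏(1−qᵢ) over the active causes.
Enumerate the 4 (passing raccoon, intruder) configurations and weight by the priors:
  P(barking) = 0.04×0.8×0.98 + 0.54784×0.8×0.02 + 0.59584×0.2×0.98 + 0.809641×0.2×0.02
        = 0.031360 + 0.008765 + 0.116785 + 0.003239 = 0.160149
The terms with intruder present sum to 0.012004, so
  P(intruder | barking) = 0.012004 / 0.160149 ≈ 0.075

With the extra evidence:
Numerator (weight on configurations with intruder): 0.809641*0.02 = 0.016193
Denominator P(barking | passing raccoon): 0.59584*0.98 + 0.809641*0.02 = 0.600116
P(intruder | barking, passing raccoon) = 0.016193/0.600116 ≈ 0.027
This is intercausal reasoning (explaining away): once passing raccoon accounts for the barking, intruder becomes less likely.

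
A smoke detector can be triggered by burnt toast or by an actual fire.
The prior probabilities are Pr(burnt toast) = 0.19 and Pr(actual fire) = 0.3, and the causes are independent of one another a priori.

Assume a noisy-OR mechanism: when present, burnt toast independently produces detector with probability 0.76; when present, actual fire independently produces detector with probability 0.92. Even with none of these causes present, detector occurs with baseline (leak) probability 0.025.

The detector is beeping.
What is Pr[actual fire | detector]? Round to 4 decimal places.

Under noisy-OR, P(detector | causes) = 1 − (1−0.025)·∏(1−qᵢ) over the active causes.
Weight on actual fire=true, given the evidence: 0.224046 + 0.055933 = 0.279979
The normalizing constant is 0.025*0.81*0.7 + 0.922*0.81*0.3 + 0.766*0.19*0.7 + 0.98128*0.19*0.3 = 0.396032
P(actual fire | detector) = 0.279979/0.396032 ≈ 0.7070

Pr[actual fire | detector] ≈ 0.7070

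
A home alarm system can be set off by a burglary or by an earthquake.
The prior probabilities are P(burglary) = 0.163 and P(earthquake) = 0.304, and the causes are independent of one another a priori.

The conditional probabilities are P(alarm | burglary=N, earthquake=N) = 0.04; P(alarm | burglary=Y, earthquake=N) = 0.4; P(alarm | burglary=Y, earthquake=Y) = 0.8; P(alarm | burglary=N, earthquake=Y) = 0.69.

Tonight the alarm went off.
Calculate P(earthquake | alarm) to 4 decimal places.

Sum P(alarm|·) weighted by the priors over the 4 (burglary, earthquake) configurations:
  P(alarm) = 0.04·0.837·0.696 + 0.69·0.837·0.304 + 0.4·0.163·0.696 + 0.8·0.163·0.304
        = 0.023302 + 0.175569 + 0.045379 + 0.039642 = 0.283892
The terms with earthquake present sum to 0.215211, so
  P(earthquake | alarm) = 0.215211 / 0.283892 ≈ 0.7581

P(earthquake | alarm) ≈ 0.7581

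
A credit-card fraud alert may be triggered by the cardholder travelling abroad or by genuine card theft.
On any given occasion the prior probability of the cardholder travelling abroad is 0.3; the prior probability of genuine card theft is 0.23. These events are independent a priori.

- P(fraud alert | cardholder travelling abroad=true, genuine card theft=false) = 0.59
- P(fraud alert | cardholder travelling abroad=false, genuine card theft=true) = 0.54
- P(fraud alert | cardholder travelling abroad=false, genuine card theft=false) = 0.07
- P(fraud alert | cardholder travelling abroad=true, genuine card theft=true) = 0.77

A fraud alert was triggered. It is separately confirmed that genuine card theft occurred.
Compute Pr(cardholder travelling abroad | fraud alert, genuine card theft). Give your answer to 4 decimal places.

P(fraud alert | genuine card theft) = 0.54*0.7 + 0.77*0.3 = 0.378000 + 0.231000 = 0.609000
Restricting to configurations with cardholder travelling abroad present: 0.77*0.3 = 0.231000.
P(cardholder travelling abroad | fraud alert, genuine card theft) = 0.231000 / 0.609000 ≈ 0.3793

Pr(cardholder travelling abroad | fraud alert, genuine card theft) ≈ 0.3793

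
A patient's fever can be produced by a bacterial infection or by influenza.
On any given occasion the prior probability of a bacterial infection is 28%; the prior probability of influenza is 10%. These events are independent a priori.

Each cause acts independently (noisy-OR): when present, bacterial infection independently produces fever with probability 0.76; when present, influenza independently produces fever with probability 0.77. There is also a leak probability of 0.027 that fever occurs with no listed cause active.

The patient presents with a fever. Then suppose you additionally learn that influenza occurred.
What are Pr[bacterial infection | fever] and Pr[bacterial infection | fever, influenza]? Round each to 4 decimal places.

Under noisy-OR, P(fever | causes) = 1 − (1−0.027)·∏(1−qᵢ) over the active causes.
Numerator (weight on configurations with bacterial infection): 0.193153 + 0.026496 = 0.219649
Normalizer over all consistent configurations: 0.027·0.72·0.9 + 0.77621·0.72·0.1 + 0.76648·0.28·0.9 + 0.94629·0.28·0.1 = 0.293032
P(bacterial infection | fever) = 0.219649/0.293032 ≈ 0.7496

With the extra evidence:
For the numerator, keep only bacterial infection=true terms: 0.94629·0.28 = 0.264961
Normalizer over all consistent configurations: 0.77621·0.72 + 0.94629·0.28 = 0.823832
P(bacterial infection | fever, influenza) = 0.264961/0.823832 ≈ 0.3216
— influenza explains away the evidence for bacterial infection.

Pr[bacterial infection | fever] ≈ 0.7496; Pr[bacterial infection | fever, influenza] ≈ 0.3216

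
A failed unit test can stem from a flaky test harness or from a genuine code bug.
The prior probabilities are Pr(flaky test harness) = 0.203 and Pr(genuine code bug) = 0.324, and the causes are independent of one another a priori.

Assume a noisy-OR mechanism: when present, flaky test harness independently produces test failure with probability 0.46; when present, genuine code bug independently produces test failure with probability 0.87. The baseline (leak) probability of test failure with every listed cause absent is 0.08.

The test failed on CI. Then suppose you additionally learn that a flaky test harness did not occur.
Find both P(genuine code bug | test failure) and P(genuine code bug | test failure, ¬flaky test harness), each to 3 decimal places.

P(genuine code bug | test failure) ≈ 0.720; P(genuine code bug | test failure, ¬flaky test harness) ≈ 0.841

Under noisy-OR, P(test failure | causes) = 1 − (1−0.08)·∏(1−qᵢ) over the active causes.
Numerator (weight on configurations with genuine code bug): 0.227344 + 0.061524 = 0.288868
Denominator P(test failure): 0.08*0.797*0.676 + 0.8804*0.797*0.324 + 0.5032*0.203*0.676 + 0.935416*0.203*0.324 = 0.401023
Posterior = 0.288868 / 0.401023 ≈ 0.720

Now condition on the additional information:
P(test failure | ¬flaky test harness) = 0.08·0.676 + 0.8804·0.324 = 0.054080 + 0.285250 = 0.339330
Of this, 0.285250 comes from 0.8804·0.324 (the genuine code bug=true cases).
P(genuine code bug | test failure, ¬flaky test harness) = 0.285250 / 0.339330 ≈ 0.841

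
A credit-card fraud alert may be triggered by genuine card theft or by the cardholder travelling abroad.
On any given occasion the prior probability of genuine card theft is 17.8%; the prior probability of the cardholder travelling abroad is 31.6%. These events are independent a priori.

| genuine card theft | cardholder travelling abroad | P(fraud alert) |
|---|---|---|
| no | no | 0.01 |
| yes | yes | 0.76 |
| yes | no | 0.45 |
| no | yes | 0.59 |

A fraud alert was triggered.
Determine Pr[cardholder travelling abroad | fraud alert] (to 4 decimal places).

Pr[cardholder travelling abroad | fraud alert] ≈ 0.7644

Sum P(fraud alert|·) weighted by the priors over the 4 (genuine card theft, cardholder travelling abroad) configurations:
  P(fraud alert) = 0.01×0.822×0.684 + 0.59×0.822×0.316 + 0.45×0.178×0.684 + 0.76×0.178×0.316
        = 0.005622 + 0.153254 + 0.054788 + 0.042748 = 0.256412
Configurations with cardholder travelling abroad contribute 0.196002, so
  P(cardholder travelling abroad | fraud alert) = 0.196002 / 0.256412 ≈ 0.7644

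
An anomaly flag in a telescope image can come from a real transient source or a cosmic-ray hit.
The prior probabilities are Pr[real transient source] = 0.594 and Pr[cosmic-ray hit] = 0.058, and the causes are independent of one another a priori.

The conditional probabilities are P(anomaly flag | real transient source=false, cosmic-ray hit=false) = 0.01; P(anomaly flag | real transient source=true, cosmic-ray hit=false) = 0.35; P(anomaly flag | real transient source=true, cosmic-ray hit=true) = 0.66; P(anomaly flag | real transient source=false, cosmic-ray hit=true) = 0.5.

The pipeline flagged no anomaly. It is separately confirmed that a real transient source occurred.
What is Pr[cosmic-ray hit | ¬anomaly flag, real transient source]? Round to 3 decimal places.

For the numerator, keep only cosmic-ray hit=true terms: 0.34·0.058 = 0.019720
Denominator P(¬anomaly flag | real transient source): 0.65·0.942 + 0.34·0.058 = 0.632020
Posterior = 0.019720 / 0.632020 ≈ 0.031

Pr[cosmic-ray hit | ¬anomaly flag, real transient source] ≈ 0.031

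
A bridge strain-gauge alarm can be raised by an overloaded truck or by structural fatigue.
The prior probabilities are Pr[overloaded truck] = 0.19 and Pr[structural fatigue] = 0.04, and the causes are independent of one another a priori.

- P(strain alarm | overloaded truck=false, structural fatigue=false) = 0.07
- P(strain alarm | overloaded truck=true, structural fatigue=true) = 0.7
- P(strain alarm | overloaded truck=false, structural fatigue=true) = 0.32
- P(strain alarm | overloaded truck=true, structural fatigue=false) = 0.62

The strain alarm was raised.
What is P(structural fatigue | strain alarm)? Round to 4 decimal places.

P(structural fatigue | strain alarm) ≈ 0.0856

Numerator (weight on configurations with structural fatigue): 0.010368 + 0.005320 = 0.015688
Denominator P(strain alarm): 0.07*0.81*0.96 + 0.32*0.81*0.04 + 0.62*0.19*0.96 + 0.7*0.19*0.04 = 0.183208
P(structural fatigue | strain alarm) = 0.015688/0.183208 ≈ 0.0856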